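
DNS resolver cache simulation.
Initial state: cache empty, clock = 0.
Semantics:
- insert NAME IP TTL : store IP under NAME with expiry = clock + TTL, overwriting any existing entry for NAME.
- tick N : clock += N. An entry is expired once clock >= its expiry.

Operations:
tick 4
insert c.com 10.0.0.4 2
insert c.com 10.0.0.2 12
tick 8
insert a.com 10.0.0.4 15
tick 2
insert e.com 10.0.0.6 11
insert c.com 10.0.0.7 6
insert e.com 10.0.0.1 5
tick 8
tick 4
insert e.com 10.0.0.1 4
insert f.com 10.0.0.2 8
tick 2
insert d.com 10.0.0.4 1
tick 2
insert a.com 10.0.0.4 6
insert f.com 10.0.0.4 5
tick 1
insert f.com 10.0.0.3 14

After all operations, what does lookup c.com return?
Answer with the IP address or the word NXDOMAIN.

Op 1: tick 4 -> clock=4.
Op 2: insert c.com -> 10.0.0.4 (expiry=4+2=6). clock=4
Op 3: insert c.com -> 10.0.0.2 (expiry=4+12=16). clock=4
Op 4: tick 8 -> clock=12.
Op 5: insert a.com -> 10.0.0.4 (expiry=12+15=27). clock=12
Op 6: tick 2 -> clock=14.
Op 7: insert e.com -> 10.0.0.6 (expiry=14+11=25). clock=14
Op 8: insert c.com -> 10.0.0.7 (expiry=14+6=20). clock=14
Op 9: insert e.com -> 10.0.0.1 (expiry=14+5=19). clock=14
Op 10: tick 8 -> clock=22. purged={c.com,e.com}
Op 11: tick 4 -> clock=26.
Op 12: insert e.com -> 10.0.0.1 (expiry=26+4=30). clock=26
Op 13: insert f.com -> 10.0.0.2 (expiry=26+8=34). clock=26
Op 14: tick 2 -> clock=28. purged={a.com}
Op 15: insert d.com -> 10.0.0.4 (expiry=28+1=29). clock=28
Op 16: tick 2 -> clock=30. purged={d.com,e.com}
Op 17: insert a.com -> 10.0.0.4 (expiry=30+6=36). clock=30
Op 18: insert f.com -> 10.0.0.4 (expiry=30+5=35). clock=30
Op 19: tick 1 -> clock=31.
Op 20: insert f.com -> 10.0.0.3 (expiry=31+14=45). clock=31
lookup c.com: not in cache (expired or never inserted)

Answer: NXDOMAIN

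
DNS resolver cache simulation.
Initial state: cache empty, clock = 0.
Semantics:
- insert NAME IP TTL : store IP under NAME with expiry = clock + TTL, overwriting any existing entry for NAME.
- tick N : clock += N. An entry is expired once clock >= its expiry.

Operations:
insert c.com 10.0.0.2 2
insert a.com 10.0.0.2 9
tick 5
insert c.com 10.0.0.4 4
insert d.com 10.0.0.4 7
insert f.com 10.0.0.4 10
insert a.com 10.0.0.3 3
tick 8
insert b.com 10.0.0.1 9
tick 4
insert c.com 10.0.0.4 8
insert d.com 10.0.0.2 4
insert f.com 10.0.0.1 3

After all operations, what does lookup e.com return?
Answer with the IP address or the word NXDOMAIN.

Op 1: insert c.com -> 10.0.0.2 (expiry=0+2=2). clock=0
Op 2: insert a.com -> 10.0.0.2 (expiry=0+9=9). clock=0
Op 3: tick 5 -> clock=5. purged={c.com}
Op 4: insert c.com -> 10.0.0.4 (expiry=5+4=9). clock=5
Op 5: insert d.com -> 10.0.0.4 (expiry=5+7=12). clock=5
Op 6: insert f.com -> 10.0.0.4 (expiry=5+10=15). clock=5
Op 7: insert a.com -> 10.0.0.3 (expiry=5+3=8). clock=5
Op 8: tick 8 -> clock=13. purged={a.com,c.com,d.com}
Op 9: insert b.com -> 10.0.0.1 (expiry=13+9=22). clock=13
Op 10: tick 4 -> clock=17. purged={f.com}
Op 11: insert c.com -> 10.0.0.4 (expiry=17+8=25). clock=17
Op 12: insert d.com -> 10.0.0.2 (expiry=17+4=21). clock=17
Op 13: insert f.com -> 10.0.0.1 (expiry=17+3=20). clock=17
lookup e.com: not in cache (expired or never inserted)

Answer: NXDOMAIN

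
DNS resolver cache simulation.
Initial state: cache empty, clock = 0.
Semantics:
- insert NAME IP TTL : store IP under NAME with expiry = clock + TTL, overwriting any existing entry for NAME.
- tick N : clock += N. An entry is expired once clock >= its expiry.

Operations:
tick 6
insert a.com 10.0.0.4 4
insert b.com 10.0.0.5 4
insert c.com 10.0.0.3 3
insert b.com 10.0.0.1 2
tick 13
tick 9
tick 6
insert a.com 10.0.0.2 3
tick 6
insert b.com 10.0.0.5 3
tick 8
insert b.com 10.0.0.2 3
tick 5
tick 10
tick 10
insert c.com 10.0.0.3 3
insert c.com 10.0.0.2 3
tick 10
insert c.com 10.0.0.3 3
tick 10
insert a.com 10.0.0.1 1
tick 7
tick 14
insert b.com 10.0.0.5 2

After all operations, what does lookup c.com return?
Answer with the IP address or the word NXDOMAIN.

Op 1: tick 6 -> clock=6.
Op 2: insert a.com -> 10.0.0.4 (expiry=6+4=10). clock=6
Op 3: insert b.com -> 10.0.0.5 (expiry=6+4=10). clock=6
Op 4: insert c.com -> 10.0.0.3 (expiry=6+3=9). clock=6
Op 5: insert b.com -> 10.0.0.1 (expiry=6+2=8). clock=6
Op 6: tick 13 -> clock=19. purged={a.com,b.com,c.com}
Op 7: tick 9 -> clock=28.
Op 8: tick 6 -> clock=34.
Op 9: insert a.com -> 10.0.0.2 (expiry=34+3=37). clock=34
Op 10: tick 6 -> clock=40. purged={a.com}
Op 11: insert b.com -> 10.0.0.5 (expiry=40+3=43). clock=40
Op 12: tick 8 -> clock=48. purged={b.com}
Op 13: insert b.com -> 10.0.0.2 (expiry=48+3=51). clock=48
Op 14: tick 5 -> clock=53. purged={b.com}
Op 15: tick 10 -> clock=63.
Op 16: tick 10 -> clock=73.
Op 17: insert c.com -> 10.0.0.3 (expiry=73+3=76). clock=73
Op 18: insert c.com -> 10.0.0.2 (expiry=73+3=76). clock=73
Op 19: tick 10 -> clock=83. purged={c.com}
Op 20: insert c.com -> 10.0.0.3 (expiry=83+3=86). clock=83
Op 21: tick 10 -> clock=93. purged={c.com}
Op 22: insert a.com -> 10.0.0.1 (expiry=93+1=94). clock=93
Op 23: tick 7 -> clock=100. purged={a.com}
Op 24: tick 14 -> clock=114.
Op 25: insert b.com -> 10.0.0.5 (expiry=114+2=116). clock=114
lookup c.com: not in cache (expired or never inserted)

Answer: NXDOMAIN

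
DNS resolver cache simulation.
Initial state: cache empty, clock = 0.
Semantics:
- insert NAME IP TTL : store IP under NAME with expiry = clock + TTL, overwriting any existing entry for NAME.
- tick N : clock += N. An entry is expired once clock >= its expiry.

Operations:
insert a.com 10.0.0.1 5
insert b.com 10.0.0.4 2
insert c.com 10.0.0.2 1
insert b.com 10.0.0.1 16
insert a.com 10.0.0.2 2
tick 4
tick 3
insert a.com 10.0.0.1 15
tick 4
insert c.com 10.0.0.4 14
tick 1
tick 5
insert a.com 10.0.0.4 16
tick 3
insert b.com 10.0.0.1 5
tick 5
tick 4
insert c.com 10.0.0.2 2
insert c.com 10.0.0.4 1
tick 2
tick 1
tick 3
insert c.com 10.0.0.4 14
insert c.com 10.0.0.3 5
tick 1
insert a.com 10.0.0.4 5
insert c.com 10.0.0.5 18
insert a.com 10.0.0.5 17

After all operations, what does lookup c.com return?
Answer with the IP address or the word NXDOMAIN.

Op 1: insert a.com -> 10.0.0.1 (expiry=0+5=5). clock=0
Op 2: insert b.com -> 10.0.0.4 (expiry=0+2=2). clock=0
Op 3: insert c.com -> 10.0.0.2 (expiry=0+1=1). clock=0
Op 4: insert b.com -> 10.0.0.1 (expiry=0+16=16). clock=0
Op 5: insert a.com -> 10.0.0.2 (expiry=0+2=2). clock=0
Op 6: tick 4 -> clock=4. purged={a.com,c.com}
Op 7: tick 3 -> clock=7.
Op 8: insert a.com -> 10.0.0.1 (expiry=7+15=22). clock=7
Op 9: tick 4 -> clock=11.
Op 10: insert c.com -> 10.0.0.4 (expiry=11+14=25). clock=11
Op 11: tick 1 -> clock=12.
Op 12: tick 5 -> clock=17. purged={b.com}
Op 13: insert a.com -> 10.0.0.4 (expiry=17+16=33). clock=17
Op 14: tick 3 -> clock=20.
Op 15: insert b.com -> 10.0.0.1 (expiry=20+5=25). clock=20
Op 16: tick 5 -> clock=25. purged={b.com,c.com}
Op 17: tick 4 -> clock=29.
Op 18: insert c.com -> 10.0.0.2 (expiry=29+2=31). clock=29
Op 19: insert c.com -> 10.0.0.4 (expiry=29+1=30). clock=29
Op 20: tick 2 -> clock=31. purged={c.com}
Op 21: tick 1 -> clock=32.
Op 22: tick 3 -> clock=35. purged={a.com}
Op 23: insert c.com -> 10.0.0.4 (expiry=35+14=49). clock=35
Op 24: insert c.com -> 10.0.0.3 (expiry=35+5=40). clock=35
Op 25: tick 1 -> clock=36.
Op 26: insert a.com -> 10.0.0.4 (expiry=36+5=41). clock=36
Op 27: insert c.com -> 10.0.0.5 (expiry=36+18=54). clock=36
Op 28: insert a.com -> 10.0.0.5 (expiry=36+17=53). clock=36
lookup c.com: present, ip=10.0.0.5 expiry=54 > clock=36

Answer: 10.0.0.5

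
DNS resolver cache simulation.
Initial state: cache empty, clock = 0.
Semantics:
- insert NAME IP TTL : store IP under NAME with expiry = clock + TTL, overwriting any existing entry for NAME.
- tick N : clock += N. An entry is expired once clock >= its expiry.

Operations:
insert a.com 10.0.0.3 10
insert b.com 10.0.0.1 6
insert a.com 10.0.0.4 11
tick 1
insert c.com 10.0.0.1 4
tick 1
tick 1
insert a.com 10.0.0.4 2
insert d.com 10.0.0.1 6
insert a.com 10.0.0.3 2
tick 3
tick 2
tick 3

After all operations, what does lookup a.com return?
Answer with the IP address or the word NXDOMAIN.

Answer: NXDOMAIN

Derivation:
Op 1: insert a.com -> 10.0.0.3 (expiry=0+10=10). clock=0
Op 2: insert b.com -> 10.0.0.1 (expiry=0+6=6). clock=0
Op 3: insert a.com -> 10.0.0.4 (expiry=0+11=11). clock=0
Op 4: tick 1 -> clock=1.
Op 5: insert c.com -> 10.0.0.1 (expiry=1+4=5). clock=1
Op 6: tick 1 -> clock=2.
Op 7: tick 1 -> clock=3.
Op 8: insert a.com -> 10.0.0.4 (expiry=3+2=5). clock=3
Op 9: insert d.com -> 10.0.0.1 (expiry=3+6=9). clock=3
Op 10: insert a.com -> 10.0.0.3 (expiry=3+2=5). clock=3
Op 11: tick 3 -> clock=6. purged={a.com,b.com,c.com}
Op 12: tick 2 -> clock=8.
Op 13: tick 3 -> clock=11. purged={d.com}
lookup a.com: not in cache (expired or never inserted)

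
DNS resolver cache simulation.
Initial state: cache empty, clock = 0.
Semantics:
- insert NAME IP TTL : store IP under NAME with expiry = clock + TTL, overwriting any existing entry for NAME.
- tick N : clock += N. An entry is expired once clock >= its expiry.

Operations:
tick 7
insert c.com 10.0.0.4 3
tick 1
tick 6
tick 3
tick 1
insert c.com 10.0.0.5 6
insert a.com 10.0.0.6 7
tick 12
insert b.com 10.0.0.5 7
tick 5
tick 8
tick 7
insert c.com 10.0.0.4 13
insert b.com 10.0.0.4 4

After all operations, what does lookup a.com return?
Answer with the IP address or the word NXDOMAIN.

Op 1: tick 7 -> clock=7.
Op 2: insert c.com -> 10.0.0.4 (expiry=7+3=10). clock=7
Op 3: tick 1 -> clock=8.
Op 4: tick 6 -> clock=14. purged={c.com}
Op 5: tick 3 -> clock=17.
Op 6: tick 1 -> clock=18.
Op 7: insert c.com -> 10.0.0.5 (expiry=18+6=24). clock=18
Op 8: insert a.com -> 10.0.0.6 (expiry=18+7=25). clock=18
Op 9: tick 12 -> clock=30. purged={a.com,c.com}
Op 10: insert b.com -> 10.0.0.5 (expiry=30+7=37). clock=30
Op 11: tick 5 -> clock=35.
Op 12: tick 8 -> clock=43. purged={b.com}
Op 13: tick 7 -> clock=50.
Op 14: insert c.com -> 10.0.0.4 (expiry=50+13=63). clock=50
Op 15: insert b.com -> 10.0.0.4 (expiry=50+4=54). clock=50
lookup a.com: not in cache (expired or never inserted)

Answer: NXDOMAIN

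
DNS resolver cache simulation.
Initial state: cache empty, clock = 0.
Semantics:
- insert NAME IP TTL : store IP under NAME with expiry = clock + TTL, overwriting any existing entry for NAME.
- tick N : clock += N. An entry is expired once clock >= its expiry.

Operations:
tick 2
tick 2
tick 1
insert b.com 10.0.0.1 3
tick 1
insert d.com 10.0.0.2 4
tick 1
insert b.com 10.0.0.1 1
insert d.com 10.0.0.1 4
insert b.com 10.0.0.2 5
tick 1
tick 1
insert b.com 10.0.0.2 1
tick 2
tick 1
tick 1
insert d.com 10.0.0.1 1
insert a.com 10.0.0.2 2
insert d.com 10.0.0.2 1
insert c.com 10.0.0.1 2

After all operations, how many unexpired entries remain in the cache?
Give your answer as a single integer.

Answer: 3

Derivation:
Op 1: tick 2 -> clock=2.
Op 2: tick 2 -> clock=4.
Op 3: tick 1 -> clock=5.
Op 4: insert b.com -> 10.0.0.1 (expiry=5+3=8). clock=5
Op 5: tick 1 -> clock=6.
Op 6: insert d.com -> 10.0.0.2 (expiry=6+4=10). clock=6
Op 7: tick 1 -> clock=7.
Op 8: insert b.com -> 10.0.0.1 (expiry=7+1=8). clock=7
Op 9: insert d.com -> 10.0.0.1 (expiry=7+4=11). clock=7
Op 10: insert b.com -> 10.0.0.2 (expiry=7+5=12). clock=7
Op 11: tick 1 -> clock=8.
Op 12: tick 1 -> clock=9.
Op 13: insert b.com -> 10.0.0.2 (expiry=9+1=10). clock=9
Op 14: tick 2 -> clock=11. purged={b.com,d.com}
Op 15: tick 1 -> clock=12.
Op 16: tick 1 -> clock=13.
Op 17: insert d.com -> 10.0.0.1 (expiry=13+1=14). clock=13
Op 18: insert a.com -> 10.0.0.2 (expiry=13+2=15). clock=13
Op 19: insert d.com -> 10.0.0.2 (expiry=13+1=14). clock=13
Op 20: insert c.com -> 10.0.0.1 (expiry=13+2=15). clock=13
Final cache (unexpired): {a.com,c.com,d.com} -> size=3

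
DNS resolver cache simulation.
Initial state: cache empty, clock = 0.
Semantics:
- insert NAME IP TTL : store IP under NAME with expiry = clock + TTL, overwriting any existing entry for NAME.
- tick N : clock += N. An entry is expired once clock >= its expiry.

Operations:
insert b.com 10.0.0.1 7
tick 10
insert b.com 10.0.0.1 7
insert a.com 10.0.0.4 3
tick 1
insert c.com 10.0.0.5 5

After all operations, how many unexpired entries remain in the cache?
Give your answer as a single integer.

Answer: 3

Derivation:
Op 1: insert b.com -> 10.0.0.1 (expiry=0+7=7). clock=0
Op 2: tick 10 -> clock=10. purged={b.com}
Op 3: insert b.com -> 10.0.0.1 (expiry=10+7=17). clock=10
Op 4: insert a.com -> 10.0.0.4 (expiry=10+3=13). clock=10
Op 5: tick 1 -> clock=11.
Op 6: insert c.com -> 10.0.0.5 (expiry=11+5=16). clock=11
Final cache (unexpired): {a.com,b.com,c.com} -> size=3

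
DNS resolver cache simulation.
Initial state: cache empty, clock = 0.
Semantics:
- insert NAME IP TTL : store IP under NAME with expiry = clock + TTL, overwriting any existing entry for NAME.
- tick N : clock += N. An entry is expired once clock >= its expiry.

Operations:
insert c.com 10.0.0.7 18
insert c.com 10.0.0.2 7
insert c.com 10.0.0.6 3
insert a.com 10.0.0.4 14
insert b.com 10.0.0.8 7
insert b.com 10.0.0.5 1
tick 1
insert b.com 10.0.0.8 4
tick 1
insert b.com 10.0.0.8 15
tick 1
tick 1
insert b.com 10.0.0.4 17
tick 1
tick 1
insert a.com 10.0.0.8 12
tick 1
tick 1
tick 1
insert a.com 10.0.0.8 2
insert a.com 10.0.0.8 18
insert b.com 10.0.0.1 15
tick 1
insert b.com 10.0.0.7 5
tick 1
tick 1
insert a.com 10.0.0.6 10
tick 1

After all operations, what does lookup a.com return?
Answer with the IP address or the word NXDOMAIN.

Op 1: insert c.com -> 10.0.0.7 (expiry=0+18=18). clock=0
Op 2: insert c.com -> 10.0.0.2 (expiry=0+7=7). clock=0
Op 3: insert c.com -> 10.0.0.6 (expiry=0+3=3). clock=0
Op 4: insert a.com -> 10.0.0.4 (expiry=0+14=14). clock=0
Op 5: insert b.com -> 10.0.0.8 (expiry=0+7=7). clock=0
Op 6: insert b.com -> 10.0.0.5 (expiry=0+1=1). clock=0
Op 7: tick 1 -> clock=1. purged={b.com}
Op 8: insert b.com -> 10.0.0.8 (expiry=1+4=5). clock=1
Op 9: tick 1 -> clock=2.
Op 10: insert b.com -> 10.0.0.8 (expiry=2+15=17). clock=2
Op 11: tick 1 -> clock=3. purged={c.com}
Op 12: tick 1 -> clock=4.
Op 13: insert b.com -> 10.0.0.4 (expiry=4+17=21). clock=4
Op 14: tick 1 -> clock=5.
Op 15: tick 1 -> clock=6.
Op 16: insert a.com -> 10.0.0.8 (expiry=6+12=18). clock=6
Op 17: tick 1 -> clock=7.
Op 18: tick 1 -> clock=8.
Op 19: tick 1 -> clock=9.
Op 20: insert a.com -> 10.0.0.8 (expiry=9+2=11). clock=9
Op 21: insert a.com -> 10.0.0.8 (expiry=9+18=27). clock=9
Op 22: insert b.com -> 10.0.0.1 (expiry=9+15=24). clock=9
Op 23: tick 1 -> clock=10.
Op 24: insert b.com -> 10.0.0.7 (expiry=10+5=15). clock=10
Op 25: tick 1 -> clock=11.
Op 26: tick 1 -> clock=12.
Op 27: insert a.com -> 10.0.0.6 (expiry=12+10=22). clock=12
Op 28: tick 1 -> clock=13.
lookup a.com: present, ip=10.0.0.6 expiry=22 > clock=13

Answer: 10.0.0.6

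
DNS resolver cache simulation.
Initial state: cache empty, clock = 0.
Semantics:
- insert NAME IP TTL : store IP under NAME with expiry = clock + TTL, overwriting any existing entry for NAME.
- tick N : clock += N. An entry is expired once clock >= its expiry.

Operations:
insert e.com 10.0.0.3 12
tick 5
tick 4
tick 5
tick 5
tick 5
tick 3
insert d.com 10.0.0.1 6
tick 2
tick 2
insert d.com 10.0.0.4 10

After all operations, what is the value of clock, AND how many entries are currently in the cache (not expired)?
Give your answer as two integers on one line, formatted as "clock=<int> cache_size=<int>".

Op 1: insert e.com -> 10.0.0.3 (expiry=0+12=12). clock=0
Op 2: tick 5 -> clock=5.
Op 3: tick 4 -> clock=9.
Op 4: tick 5 -> clock=14. purged={e.com}
Op 5: tick 5 -> clock=19.
Op 6: tick 5 -> clock=24.
Op 7: tick 3 -> clock=27.
Op 8: insert d.com -> 10.0.0.1 (expiry=27+6=33). clock=27
Op 9: tick 2 -> clock=29.
Op 10: tick 2 -> clock=31.
Op 11: insert d.com -> 10.0.0.4 (expiry=31+10=41). clock=31
Final clock = 31
Final cache (unexpired): {d.com} -> size=1

Answer: clock=31 cache_size=1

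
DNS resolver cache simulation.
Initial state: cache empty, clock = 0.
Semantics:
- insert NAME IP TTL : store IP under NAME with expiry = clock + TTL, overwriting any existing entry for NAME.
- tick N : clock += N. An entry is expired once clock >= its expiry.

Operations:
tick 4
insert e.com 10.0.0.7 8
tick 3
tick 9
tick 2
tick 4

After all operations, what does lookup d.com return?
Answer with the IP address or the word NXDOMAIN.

Op 1: tick 4 -> clock=4.
Op 2: insert e.com -> 10.0.0.7 (expiry=4+8=12). clock=4
Op 3: tick 3 -> clock=7.
Op 4: tick 9 -> clock=16. purged={e.com}
Op 5: tick 2 -> clock=18.
Op 6: tick 4 -> clock=22.
lookup d.com: not in cache (expired or never inserted)

Answer: NXDOMAIN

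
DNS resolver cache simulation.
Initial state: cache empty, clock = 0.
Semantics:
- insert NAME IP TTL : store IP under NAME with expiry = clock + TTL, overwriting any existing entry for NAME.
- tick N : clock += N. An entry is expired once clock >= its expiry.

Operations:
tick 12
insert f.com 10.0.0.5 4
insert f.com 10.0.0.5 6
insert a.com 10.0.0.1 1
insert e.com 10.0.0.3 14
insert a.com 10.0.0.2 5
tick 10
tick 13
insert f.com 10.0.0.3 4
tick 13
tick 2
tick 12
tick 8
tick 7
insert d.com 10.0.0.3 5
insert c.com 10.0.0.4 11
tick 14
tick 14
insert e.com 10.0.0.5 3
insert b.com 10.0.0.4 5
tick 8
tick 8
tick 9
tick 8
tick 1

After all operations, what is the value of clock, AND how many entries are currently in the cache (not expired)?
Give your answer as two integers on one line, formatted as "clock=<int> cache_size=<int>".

Op 1: tick 12 -> clock=12.
Op 2: insert f.com -> 10.0.0.5 (expiry=12+4=16). clock=12
Op 3: insert f.com -> 10.0.0.5 (expiry=12+6=18). clock=12
Op 4: insert a.com -> 10.0.0.1 (expiry=12+1=13). clock=12
Op 5: insert e.com -> 10.0.0.3 (expiry=12+14=26). clock=12
Op 6: insert a.com -> 10.0.0.2 (expiry=12+5=17). clock=12
Op 7: tick 10 -> clock=22. purged={a.com,f.com}
Op 8: tick 13 -> clock=35. purged={e.com}
Op 9: insert f.com -> 10.0.0.3 (expiry=35+4=39). clock=35
Op 10: tick 13 -> clock=48. purged={f.com}
Op 11: tick 2 -> clock=50.
Op 12: tick 12 -> clock=62.
Op 13: tick 8 -> clock=70.
Op 14: tick 7 -> clock=77.
Op 15: insert d.com -> 10.0.0.3 (expiry=77+5=82). clock=77
Op 16: insert c.com -> 10.0.0.4 (expiry=77+11=88). clock=77
Op 17: tick 14 -> clock=91. purged={c.com,d.com}
Op 18: tick 14 -> clock=105.
Op 19: insert e.com -> 10.0.0.5 (expiry=105+3=108). clock=105
Op 20: insert b.com -> 10.0.0.4 (expiry=105+5=110). clock=105
Op 21: tick 8 -> clock=113. purged={b.com,e.com}
Op 22: tick 8 -> clock=121.
Op 23: tick 9 -> clock=130.
Op 24: tick 8 -> clock=138.
Op 25: tick 1 -> clock=139.
Final clock = 139
Final cache (unexpired): {} -> size=0

Answer: clock=139 cache_size=0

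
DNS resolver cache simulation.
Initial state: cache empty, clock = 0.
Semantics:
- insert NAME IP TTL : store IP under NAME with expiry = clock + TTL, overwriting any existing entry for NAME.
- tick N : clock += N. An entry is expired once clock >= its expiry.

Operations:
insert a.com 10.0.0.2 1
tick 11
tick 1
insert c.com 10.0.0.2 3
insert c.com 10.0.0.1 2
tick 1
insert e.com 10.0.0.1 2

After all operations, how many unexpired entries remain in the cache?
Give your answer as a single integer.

Op 1: insert a.com -> 10.0.0.2 (expiry=0+1=1). clock=0
Op 2: tick 11 -> clock=11. purged={a.com}
Op 3: tick 1 -> clock=12.
Op 4: insert c.com -> 10.0.0.2 (expiry=12+3=15). clock=12
Op 5: insert c.com -> 10.0.0.1 (expiry=12+2=14). clock=12
Op 6: tick 1 -> clock=13.
Op 7: insert e.com -> 10.0.0.1 (expiry=13+2=15). clock=13
Final cache (unexpired): {c.com,e.com} -> size=2

Answer: 2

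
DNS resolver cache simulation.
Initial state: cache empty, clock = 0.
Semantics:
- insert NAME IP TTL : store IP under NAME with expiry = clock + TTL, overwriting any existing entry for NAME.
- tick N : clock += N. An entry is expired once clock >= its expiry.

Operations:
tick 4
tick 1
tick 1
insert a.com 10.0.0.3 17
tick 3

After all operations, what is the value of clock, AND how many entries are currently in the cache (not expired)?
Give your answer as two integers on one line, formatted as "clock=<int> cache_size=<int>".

Answer: clock=9 cache_size=1

Derivation:
Op 1: tick 4 -> clock=4.
Op 2: tick 1 -> clock=5.
Op 3: tick 1 -> clock=6.
Op 4: insert a.com -> 10.0.0.3 (expiry=6+17=23). clock=6
Op 5: tick 3 -> clock=9.
Final clock = 9
Final cache (unexpired): {a.com} -> size=1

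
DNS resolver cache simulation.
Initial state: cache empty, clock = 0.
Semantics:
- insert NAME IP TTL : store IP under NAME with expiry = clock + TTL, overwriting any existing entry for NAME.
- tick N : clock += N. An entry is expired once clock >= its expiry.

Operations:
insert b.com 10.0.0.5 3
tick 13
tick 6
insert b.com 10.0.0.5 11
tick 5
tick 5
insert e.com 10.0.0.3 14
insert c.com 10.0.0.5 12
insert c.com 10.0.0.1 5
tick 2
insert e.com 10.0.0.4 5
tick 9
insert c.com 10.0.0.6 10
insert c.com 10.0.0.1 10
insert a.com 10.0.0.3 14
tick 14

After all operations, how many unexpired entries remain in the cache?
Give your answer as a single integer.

Answer: 0

Derivation:
Op 1: insert b.com -> 10.0.0.5 (expiry=0+3=3). clock=0
Op 2: tick 13 -> clock=13. purged={b.com}
Op 3: tick 6 -> clock=19.
Op 4: insert b.com -> 10.0.0.5 (expiry=19+11=30). clock=19
Op 5: tick 5 -> clock=24.
Op 6: tick 5 -> clock=29.
Op 7: insert e.com -> 10.0.0.3 (expiry=29+14=43). clock=29
Op 8: insert c.com -> 10.0.0.5 (expiry=29+12=41). clock=29
Op 9: insert c.com -> 10.0.0.1 (expiry=29+5=34). clock=29
Op 10: tick 2 -> clock=31. purged={b.com}
Op 11: insert e.com -> 10.0.0.4 (expiry=31+5=36). clock=31
Op 12: tick 9 -> clock=40. purged={c.com,e.com}
Op 13: insert c.com -> 10.0.0.6 (expiry=40+10=50). clock=40
Op 14: insert c.com -> 10.0.0.1 (expiry=40+10=50). clock=40
Op 15: insert a.com -> 10.0.0.3 (expiry=40+14=54). clock=40
Op 16: tick 14 -> clock=54. purged={a.com,c.com}
Final cache (unexpired): {} -> size=0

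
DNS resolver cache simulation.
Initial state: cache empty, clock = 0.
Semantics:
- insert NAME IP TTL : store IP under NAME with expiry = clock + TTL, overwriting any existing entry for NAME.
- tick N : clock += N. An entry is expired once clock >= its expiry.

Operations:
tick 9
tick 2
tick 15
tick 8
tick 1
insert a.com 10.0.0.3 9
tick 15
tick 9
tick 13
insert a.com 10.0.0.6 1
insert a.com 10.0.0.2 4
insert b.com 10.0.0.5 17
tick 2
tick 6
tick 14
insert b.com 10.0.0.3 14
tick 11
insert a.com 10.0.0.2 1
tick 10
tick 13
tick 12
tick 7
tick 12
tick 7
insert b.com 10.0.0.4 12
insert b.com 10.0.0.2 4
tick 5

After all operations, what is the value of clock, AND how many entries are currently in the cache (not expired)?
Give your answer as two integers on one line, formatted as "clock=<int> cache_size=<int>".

Answer: clock=171 cache_size=0

Derivation:
Op 1: tick 9 -> clock=9.
Op 2: tick 2 -> clock=11.
Op 3: tick 15 -> clock=26.
Op 4: tick 8 -> clock=34.
Op 5: tick 1 -> clock=35.
Op 6: insert a.com -> 10.0.0.3 (expiry=35+9=44). clock=35
Op 7: tick 15 -> clock=50. purged={a.com}
Op 8: tick 9 -> clock=59.
Op 9: tick 13 -> clock=72.
Op 10: insert a.com -> 10.0.0.6 (expiry=72+1=73). clock=72
Op 11: insert a.com -> 10.0.0.2 (expiry=72+4=76). clock=72
Op 12: insert b.com -> 10.0.0.5 (expiry=72+17=89). clock=72
Op 13: tick 2 -> clock=74.
Op 14: tick 6 -> clock=80. purged={a.com}
Op 15: tick 14 -> clock=94. purged={b.com}
Op 16: insert b.com -> 10.0.0.3 (expiry=94+14=108). clock=94
Op 17: tick 11 -> clock=105.
Op 18: insert a.com -> 10.0.0.2 (expiry=105+1=106). clock=105
Op 19: tick 10 -> clock=115. purged={a.com,b.com}
Op 20: tick 13 -> clock=128.
Op 21: tick 12 -> clock=140.
Op 22: tick 7 -> clock=147.
Op 23: tick 12 -> clock=159.
Op 24: tick 7 -> clock=166.
Op 25: insert b.com -> 10.0.0.4 (expiry=166+12=178). clock=166
Op 26: insert b.com -> 10.0.0.2 (expiry=166+4=170). clock=166
Op 27: tick 5 -> clock=171. purged={b.com}
Final clock = 171
Final cache (unexpired): {} -> size=0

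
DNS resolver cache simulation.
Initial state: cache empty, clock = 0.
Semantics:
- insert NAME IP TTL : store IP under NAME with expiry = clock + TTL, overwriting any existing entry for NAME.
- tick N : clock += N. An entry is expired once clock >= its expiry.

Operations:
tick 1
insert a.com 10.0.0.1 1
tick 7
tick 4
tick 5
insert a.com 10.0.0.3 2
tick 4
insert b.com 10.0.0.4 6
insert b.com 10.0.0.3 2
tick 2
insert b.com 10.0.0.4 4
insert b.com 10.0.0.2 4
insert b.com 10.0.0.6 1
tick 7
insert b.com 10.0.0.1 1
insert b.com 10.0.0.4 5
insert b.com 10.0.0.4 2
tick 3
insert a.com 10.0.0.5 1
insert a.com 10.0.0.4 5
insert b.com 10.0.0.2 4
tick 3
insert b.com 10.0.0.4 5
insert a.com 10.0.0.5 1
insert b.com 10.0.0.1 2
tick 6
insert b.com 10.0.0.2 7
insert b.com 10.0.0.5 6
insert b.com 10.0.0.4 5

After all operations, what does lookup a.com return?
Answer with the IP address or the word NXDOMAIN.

Op 1: tick 1 -> clock=1.
Op 2: insert a.com -> 10.0.0.1 (expiry=1+1=2). clock=1
Op 3: tick 7 -> clock=8. purged={a.com}
Op 4: tick 4 -> clock=12.
Op 5: tick 5 -> clock=17.
Op 6: insert a.com -> 10.0.0.3 (expiry=17+2=19). clock=17
Op 7: tick 4 -> clock=21. purged={a.com}
Op 8: insert b.com -> 10.0.0.4 (expiry=21+6=27). clock=21
Op 9: insert b.com -> 10.0.0.3 (expiry=21+2=23). clock=21
Op 10: tick 2 -> clock=23. purged={b.com}
Op 11: insert b.com -> 10.0.0.4 (expiry=23+4=27). clock=23
Op 12: insert b.com -> 10.0.0.2 (expiry=23+4=27). clock=23
Op 13: insert b.com -> 10.0.0.6 (expiry=23+1=24). clock=23
Op 14: tick 7 -> clock=30. purged={b.com}
Op 15: insert b.com -> 10.0.0.1 (expiry=30+1=31). clock=30
Op 16: insert b.com -> 10.0.0.4 (expiry=30+5=35). clock=30
Op 17: insert b.com -> 10.0.0.4 (expiry=30+2=32). clock=30
Op 18: tick 3 -> clock=33. purged={b.com}
Op 19: insert a.com -> 10.0.0.5 (expiry=33+1=34). clock=33
Op 20: insert a.com -> 10.0.0.4 (expiry=33+5=38). clock=33
Op 21: insert b.com -> 10.0.0.2 (expiry=33+4=37). clock=33
Op 22: tick 3 -> clock=36.
Op 23: insert b.com -> 10.0.0.4 (expiry=36+5=41). clock=36
Op 24: insert a.com -> 10.0.0.5 (expiry=36+1=37). clock=36
Op 25: insert b.com -> 10.0.0.1 (expiry=36+2=38). clock=36
Op 26: tick 6 -> clock=42. purged={a.com,b.com}
Op 27: insert b.com -> 10.0.0.2 (expiry=42+7=49). clock=42
Op 28: insert b.com -> 10.0.0.5 (expiry=42+6=48). clock=42
Op 29: insert b.com -> 10.0.0.4 (expiry=42+5=47). clock=42
lookup a.com: not in cache (expired or never inserted)

Answer: NXDOMAIN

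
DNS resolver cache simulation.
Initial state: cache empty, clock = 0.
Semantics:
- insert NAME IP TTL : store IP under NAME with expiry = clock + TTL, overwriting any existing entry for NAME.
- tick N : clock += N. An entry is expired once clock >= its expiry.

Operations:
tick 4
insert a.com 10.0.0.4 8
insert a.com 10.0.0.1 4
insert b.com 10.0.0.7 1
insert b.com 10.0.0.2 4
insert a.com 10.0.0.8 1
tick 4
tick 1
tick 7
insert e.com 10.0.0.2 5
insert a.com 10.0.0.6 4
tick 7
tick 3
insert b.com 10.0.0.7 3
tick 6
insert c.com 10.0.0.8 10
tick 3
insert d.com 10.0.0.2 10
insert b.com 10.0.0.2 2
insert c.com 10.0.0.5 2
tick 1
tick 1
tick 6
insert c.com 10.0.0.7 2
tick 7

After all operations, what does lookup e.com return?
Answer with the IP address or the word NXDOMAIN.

Answer: NXDOMAIN

Derivation:
Op 1: tick 4 -> clock=4.
Op 2: insert a.com -> 10.0.0.4 (expiry=4+8=12). clock=4
Op 3: insert a.com -> 10.0.0.1 (expiry=4+4=8). clock=4
Op 4: insert b.com -> 10.0.0.7 (expiry=4+1=5). clock=4
Op 5: insert b.com -> 10.0.0.2 (expiry=4+4=8). clock=4
Op 6: insert a.com -> 10.0.0.8 (expiry=4+1=5). clock=4
Op 7: tick 4 -> clock=8. purged={a.com,b.com}
Op 8: tick 1 -> clock=9.
Op 9: tick 7 -> clock=16.
Op 10: insert e.com -> 10.0.0.2 (expiry=16+5=21). clock=16
Op 11: insert a.com -> 10.0.0.6 (expiry=16+4=20). clock=16
Op 12: tick 7 -> clock=23. purged={a.com,e.com}
Op 13: tick 3 -> clock=26.
Op 14: insert b.com -> 10.0.0.7 (expiry=26+3=29). clock=26
Op 15: tick 6 -> clock=32. purged={b.com}
Op 16: insert c.com -> 10.0.0.8 (expiry=32+10=42). clock=32
Op 17: tick 3 -> clock=35.
Op 18: insert d.com -> 10.0.0.2 (expiry=35+10=45). clock=35
Op 19: insert b.com -> 10.0.0.2 (expiry=35+2=37). clock=35
Op 20: insert c.com -> 10.0.0.5 (expiry=35+2=37). clock=35
Op 21: tick 1 -> clock=36.
Op 22: tick 1 -> clock=37. purged={b.com,c.com}
Op 23: tick 6 -> clock=43.
Op 24: insert c.com -> 10.0.0.7 (expiry=43+2=45). clock=43
Op 25: tick 7 -> clock=50. purged={c.com,d.com}
lookup e.com: not in cache (expired or never inserted)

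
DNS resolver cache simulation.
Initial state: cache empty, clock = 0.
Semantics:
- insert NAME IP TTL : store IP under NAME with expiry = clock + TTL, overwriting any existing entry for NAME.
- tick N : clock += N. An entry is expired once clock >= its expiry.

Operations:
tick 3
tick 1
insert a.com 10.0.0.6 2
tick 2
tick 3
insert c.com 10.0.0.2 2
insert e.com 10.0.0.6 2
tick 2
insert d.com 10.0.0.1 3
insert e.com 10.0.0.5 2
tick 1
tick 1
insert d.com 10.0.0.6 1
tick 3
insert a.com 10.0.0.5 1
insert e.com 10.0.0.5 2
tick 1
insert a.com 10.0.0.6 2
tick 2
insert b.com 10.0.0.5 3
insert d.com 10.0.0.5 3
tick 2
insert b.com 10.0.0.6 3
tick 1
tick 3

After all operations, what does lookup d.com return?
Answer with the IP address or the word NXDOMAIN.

Op 1: tick 3 -> clock=3.
Op 2: tick 1 -> clock=4.
Op 3: insert a.com -> 10.0.0.6 (expiry=4+2=6). clock=4
Op 4: tick 2 -> clock=6. purged={a.com}
Op 5: tick 3 -> clock=9.
Op 6: insert c.com -> 10.0.0.2 (expiry=9+2=11). clock=9
Op 7: insert e.com -> 10.0.0.6 (expiry=9+2=11). clock=9
Op 8: tick 2 -> clock=11. purged={c.com,e.com}
Op 9: insert d.com -> 10.0.0.1 (expiry=11+3=14). clock=11
Op 10: insert e.com -> 10.0.0.5 (expiry=11+2=13). clock=11
Op 11: tick 1 -> clock=12.
Op 12: tick 1 -> clock=13. purged={e.com}
Op 13: insert d.com -> 10.0.0.6 (expiry=13+1=14). clock=13
Op 14: tick 3 -> clock=16. purged={d.com}
Op 15: insert a.com -> 10.0.0.5 (expiry=16+1=17). clock=16
Op 16: insert e.com -> 10.0.0.5 (expiry=16+2=18). clock=16
Op 17: tick 1 -> clock=17. purged={a.com}
Op 18: insert a.com -> 10.0.0.6 (expiry=17+2=19). clock=17
Op 19: tick 2 -> clock=19. purged={a.com,e.com}
Op 20: insert b.com -> 10.0.0.5 (expiry=19+3=22). clock=19
Op 21: insert d.com -> 10.0.0.5 (expiry=19+3=22). clock=19
Op 22: tick 2 -> clock=21.
Op 23: insert b.com -> 10.0.0.6 (expiry=21+3=24). clock=21
Op 24: tick 1 -> clock=22. purged={d.com}
Op 25: tick 3 -> clock=25. purged={b.com}
lookup d.com: not in cache (expired or never inserted)

Answer: NXDOMAIN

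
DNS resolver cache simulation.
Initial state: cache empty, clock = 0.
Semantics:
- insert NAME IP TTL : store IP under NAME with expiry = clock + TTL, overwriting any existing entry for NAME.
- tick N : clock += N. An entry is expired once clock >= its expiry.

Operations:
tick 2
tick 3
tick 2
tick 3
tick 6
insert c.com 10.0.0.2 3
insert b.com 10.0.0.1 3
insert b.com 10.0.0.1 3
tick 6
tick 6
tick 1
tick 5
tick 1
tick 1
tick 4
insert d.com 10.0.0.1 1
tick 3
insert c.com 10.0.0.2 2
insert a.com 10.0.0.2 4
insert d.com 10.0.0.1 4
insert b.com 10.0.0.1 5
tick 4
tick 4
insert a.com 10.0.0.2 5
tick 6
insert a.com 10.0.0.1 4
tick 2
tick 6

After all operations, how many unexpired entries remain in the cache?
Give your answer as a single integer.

Op 1: tick 2 -> clock=2.
Op 2: tick 3 -> clock=5.
Op 3: tick 2 -> clock=7.
Op 4: tick 3 -> clock=10.
Op 5: tick 6 -> clock=16.
Op 6: insert c.com -> 10.0.0.2 (expiry=16+3=19). clock=16
Op 7: insert b.com -> 10.0.0.1 (expiry=16+3=19). clock=16
Op 8: insert b.com -> 10.0.0.1 (expiry=16+3=19). clock=16
Op 9: tick 6 -> clock=22. purged={b.com,c.com}
Op 10: tick 6 -> clock=28.
Op 11: tick 1 -> clock=29.
Op 12: tick 5 -> clock=34.
Op 13: tick 1 -> clock=35.
Op 14: tick 1 -> clock=36.
Op 15: tick 4 -> clock=40.
Op 16: insert d.com -> 10.0.0.1 (expiry=40+1=41). clock=40
Op 17: tick 3 -> clock=43. purged={d.com}
Op 18: insert c.com -> 10.0.0.2 (expiry=43+2=45). clock=43
Op 19: insert a.com -> 10.0.0.2 (expiry=43+4=47). clock=43
Op 20: insert d.com -> 10.0.0.1 (expiry=43+4=47). clock=43
Op 21: insert b.com -> 10.0.0.1 (expiry=43+5=48). clock=43
Op 22: tick 4 -> clock=47. purged={a.com,c.com,d.com}
Op 23: tick 4 -> clock=51. purged={b.com}
Op 24: insert a.com -> 10.0.0.2 (expiry=51+5=56). clock=51
Op 25: tick 6 -> clock=57. purged={a.com}
Op 26: insert a.com -> 10.0.0.1 (expiry=57+4=61). clock=57
Op 27: tick 2 -> clock=59.
Op 28: tick 6 -> clock=65. purged={a.com}
Final cache (unexpired): {} -> size=0

Answer: 0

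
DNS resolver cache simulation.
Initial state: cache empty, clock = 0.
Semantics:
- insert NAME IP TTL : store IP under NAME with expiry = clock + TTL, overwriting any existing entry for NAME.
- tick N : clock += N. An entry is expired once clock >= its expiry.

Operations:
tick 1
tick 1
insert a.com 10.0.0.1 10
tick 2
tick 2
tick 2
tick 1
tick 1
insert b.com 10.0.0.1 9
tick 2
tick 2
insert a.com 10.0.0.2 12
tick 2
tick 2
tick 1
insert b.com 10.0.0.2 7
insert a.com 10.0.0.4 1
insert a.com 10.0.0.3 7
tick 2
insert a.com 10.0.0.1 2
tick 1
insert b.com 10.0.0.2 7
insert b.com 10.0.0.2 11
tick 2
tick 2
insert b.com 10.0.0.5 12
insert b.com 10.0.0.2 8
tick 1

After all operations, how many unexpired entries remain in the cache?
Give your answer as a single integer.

Answer: 1

Derivation:
Op 1: tick 1 -> clock=1.
Op 2: tick 1 -> clock=2.
Op 3: insert a.com -> 10.0.0.1 (expiry=2+10=12). clock=2
Op 4: tick 2 -> clock=4.
Op 5: tick 2 -> clock=6.
Op 6: tick 2 -> clock=8.
Op 7: tick 1 -> clock=9.
Op 8: tick 1 -> clock=10.
Op 9: insert b.com -> 10.0.0.1 (expiry=10+9=19). clock=10
Op 10: tick 2 -> clock=12. purged={a.com}
Op 11: tick 2 -> clock=14.
Op 12: insert a.com -> 10.0.0.2 (expiry=14+12=26). clock=14
Op 13: tick 2 -> clock=16.
Op 14: tick 2 -> clock=18.
Op 15: tick 1 -> clock=19. purged={b.com}
Op 16: insert b.com -> 10.0.0.2 (expiry=19+7=26). clock=19
Op 17: insert a.com -> 10.0.0.4 (expiry=19+1=20). clock=19
Op 18: insert a.com -> 10.0.0.3 (expiry=19+7=26). clock=19
Op 19: tick 2 -> clock=21.
Op 20: insert a.com -> 10.0.0.1 (expiry=21+2=23). clock=21
Op 21: tick 1 -> clock=22.
Op 22: insert b.com -> 10.0.0.2 (expiry=22+7=29). clock=22
Op 23: insert b.com -> 10.0.0.2 (expiry=22+11=33). clock=22
Op 24: tick 2 -> clock=24. purged={a.com}
Op 25: tick 2 -> clock=26.
Op 26: insert b.com -> 10.0.0.5 (expiry=26+12=38). clock=26
Op 27: insert b.com -> 10.0.0.2 (expiry=26+8=34). clock=26
Op 28: tick 1 -> clock=27.
Final cache (unexpired): {b.com} -> size=1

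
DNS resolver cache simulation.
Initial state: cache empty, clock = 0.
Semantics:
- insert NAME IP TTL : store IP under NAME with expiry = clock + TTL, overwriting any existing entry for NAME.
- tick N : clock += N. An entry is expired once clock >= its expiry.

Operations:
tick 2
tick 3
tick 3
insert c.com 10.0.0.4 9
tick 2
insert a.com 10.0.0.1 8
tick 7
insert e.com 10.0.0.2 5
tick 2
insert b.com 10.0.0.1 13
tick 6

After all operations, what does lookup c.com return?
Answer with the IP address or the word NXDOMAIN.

Op 1: tick 2 -> clock=2.
Op 2: tick 3 -> clock=5.
Op 3: tick 3 -> clock=8.
Op 4: insert c.com -> 10.0.0.4 (expiry=8+9=17). clock=8
Op 5: tick 2 -> clock=10.
Op 6: insert a.com -> 10.0.0.1 (expiry=10+8=18). clock=10
Op 7: tick 7 -> clock=17. purged={c.com}
Op 8: insert e.com -> 10.0.0.2 (expiry=17+5=22). clock=17
Op 9: tick 2 -> clock=19. purged={a.com}
Op 10: insert b.com -> 10.0.0.1 (expiry=19+13=32). clock=19
Op 11: tick 6 -> clock=25. purged={e.com}
lookup c.com: not in cache (expired or never inserted)

Answer: NXDOMAIN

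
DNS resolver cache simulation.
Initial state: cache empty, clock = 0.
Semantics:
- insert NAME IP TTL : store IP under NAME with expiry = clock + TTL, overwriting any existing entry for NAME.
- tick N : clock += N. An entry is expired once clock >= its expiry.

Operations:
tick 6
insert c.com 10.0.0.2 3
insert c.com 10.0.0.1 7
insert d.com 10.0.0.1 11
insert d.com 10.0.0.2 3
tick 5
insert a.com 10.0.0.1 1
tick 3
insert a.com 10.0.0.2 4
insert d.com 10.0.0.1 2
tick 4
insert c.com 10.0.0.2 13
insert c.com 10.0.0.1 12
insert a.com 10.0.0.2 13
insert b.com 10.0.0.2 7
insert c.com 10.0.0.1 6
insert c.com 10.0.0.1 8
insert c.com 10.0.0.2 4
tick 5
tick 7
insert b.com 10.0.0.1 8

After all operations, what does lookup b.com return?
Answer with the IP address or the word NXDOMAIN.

Answer: 10.0.0.1

Derivation:
Op 1: tick 6 -> clock=6.
Op 2: insert c.com -> 10.0.0.2 (expiry=6+3=9). clock=6
Op 3: insert c.com -> 10.0.0.1 (expiry=6+7=13). clock=6
Op 4: insert d.com -> 10.0.0.1 (expiry=6+11=17). clock=6
Op 5: insert d.com -> 10.0.0.2 (expiry=6+3=9). clock=6
Op 6: tick 5 -> clock=11. purged={d.com}
Op 7: insert a.com -> 10.0.0.1 (expiry=11+1=12). clock=11
Op 8: tick 3 -> clock=14. purged={a.com,c.com}
Op 9: insert a.com -> 10.0.0.2 (expiry=14+4=18). clock=14
Op 10: insert d.com -> 10.0.0.1 (expiry=14+2=16). clock=14
Op 11: tick 4 -> clock=18. purged={a.com,d.com}
Op 12: insert c.com -> 10.0.0.2 (expiry=18+13=31). clock=18
Op 13: insert c.com -> 10.0.0.1 (expiry=18+12=30). clock=18
Op 14: insert a.com -> 10.0.0.2 (expiry=18+13=31). clock=18
Op 15: insert b.com -> 10.0.0.2 (expiry=18+7=25). clock=18
Op 16: insert c.com -> 10.0.0.1 (expiry=18+6=24). clock=18
Op 17: insert c.com -> 10.0.0.1 (expiry=18+8=26). clock=18
Op 18: insert c.com -> 10.0.0.2 (expiry=18+4=22). clock=18
Op 19: tick 5 -> clock=23. purged={c.com}
Op 20: tick 7 -> clock=30. purged={b.com}
Op 21: insert b.com -> 10.0.0.1 (expiry=30+8=38). clock=30
lookup b.com: present, ip=10.0.0.1 expiry=38 > clock=30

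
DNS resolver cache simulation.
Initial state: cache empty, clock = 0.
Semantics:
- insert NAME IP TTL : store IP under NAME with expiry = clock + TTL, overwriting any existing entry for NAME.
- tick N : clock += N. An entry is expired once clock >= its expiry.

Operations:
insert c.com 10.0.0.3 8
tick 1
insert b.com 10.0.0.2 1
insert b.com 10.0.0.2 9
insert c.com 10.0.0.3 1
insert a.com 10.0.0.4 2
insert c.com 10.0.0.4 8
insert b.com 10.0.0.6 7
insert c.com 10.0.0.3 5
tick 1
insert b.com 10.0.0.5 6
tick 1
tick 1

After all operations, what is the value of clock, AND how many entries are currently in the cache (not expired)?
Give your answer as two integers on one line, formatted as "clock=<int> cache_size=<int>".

Op 1: insert c.com -> 10.0.0.3 (expiry=0+8=8). clock=0
Op 2: tick 1 -> clock=1.
Op 3: insert b.com -> 10.0.0.2 (expiry=1+1=2). clock=1
Op 4: insert b.com -> 10.0.0.2 (expiry=1+9=10). clock=1
Op 5: insert c.com -> 10.0.0.3 (expiry=1+1=2). clock=1
Op 6: insert a.com -> 10.0.0.4 (expiry=1+2=3). clock=1
Op 7: insert c.com -> 10.0.0.4 (expiry=1+8=9). clock=1
Op 8: insert b.com -> 10.0.0.6 (expiry=1+7=8). clock=1
Op 9: insert c.com -> 10.0.0.3 (expiry=1+5=6). clock=1
Op 10: tick 1 -> clock=2.
Op 11: insert b.com -> 10.0.0.5 (expiry=2+6=8). clock=2
Op 12: tick 1 -> clock=3. purged={a.com}
Op 13: tick 1 -> clock=4.
Final clock = 4
Final cache (unexpired): {b.com,c.com} -> size=2

Answer: clock=4 cache_size=2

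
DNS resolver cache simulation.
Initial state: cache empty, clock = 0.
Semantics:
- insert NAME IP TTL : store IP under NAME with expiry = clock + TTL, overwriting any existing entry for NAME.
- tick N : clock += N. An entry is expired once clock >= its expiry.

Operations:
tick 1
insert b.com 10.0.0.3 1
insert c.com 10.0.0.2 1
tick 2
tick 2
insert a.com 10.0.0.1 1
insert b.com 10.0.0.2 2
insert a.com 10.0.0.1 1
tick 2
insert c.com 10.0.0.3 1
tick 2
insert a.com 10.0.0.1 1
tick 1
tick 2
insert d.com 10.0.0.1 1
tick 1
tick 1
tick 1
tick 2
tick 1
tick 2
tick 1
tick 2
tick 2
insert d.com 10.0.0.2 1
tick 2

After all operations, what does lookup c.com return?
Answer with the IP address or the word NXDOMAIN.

Op 1: tick 1 -> clock=1.
Op 2: insert b.com -> 10.0.0.3 (expiry=1+1=2). clock=1
Op 3: insert c.com -> 10.0.0.2 (expiry=1+1=2). clock=1
Op 4: tick 2 -> clock=3. purged={b.com,c.com}
Op 5: tick 2 -> clock=5.
Op 6: insert a.com -> 10.0.0.1 (expiry=5+1=6). clock=5
Op 7: insert b.com -> 10.0.0.2 (expiry=5+2=7). clock=5
Op 8: insert a.com -> 10.0.0.1 (expiry=5+1=6). clock=5
Op 9: tick 2 -> clock=7. purged={a.com,b.com}
Op 10: insert c.com -> 10.0.0.3 (expiry=7+1=8). clock=7
Op 11: tick 2 -> clock=9. purged={c.com}
Op 12: insert a.com -> 10.0.0.1 (expiry=9+1=10). clock=9
Op 13: tick 1 -> clock=10. purged={a.com}
Op 14: tick 2 -> clock=12.
Op 15: insert d.com -> 10.0.0.1 (expiry=12+1=13). clock=12
Op 16: tick 1 -> clock=13. purged={d.com}
Op 17: tick 1 -> clock=14.
Op 18: tick 1 -> clock=15.
Op 19: tick 2 -> clock=17.
Op 20: tick 1 -> clock=18.
Op 21: tick 2 -> clock=20.
Op 22: tick 1 -> clock=21.
Op 23: tick 2 -> clock=23.
Op 24: tick 2 -> clock=25.
Op 25: insert d.com -> 10.0.0.2 (expiry=25+1=26). clock=25
Op 26: tick 2 -> clock=27. purged={d.com}
lookup c.com: not in cache (expired or never inserted)

Answer: NXDOMAIN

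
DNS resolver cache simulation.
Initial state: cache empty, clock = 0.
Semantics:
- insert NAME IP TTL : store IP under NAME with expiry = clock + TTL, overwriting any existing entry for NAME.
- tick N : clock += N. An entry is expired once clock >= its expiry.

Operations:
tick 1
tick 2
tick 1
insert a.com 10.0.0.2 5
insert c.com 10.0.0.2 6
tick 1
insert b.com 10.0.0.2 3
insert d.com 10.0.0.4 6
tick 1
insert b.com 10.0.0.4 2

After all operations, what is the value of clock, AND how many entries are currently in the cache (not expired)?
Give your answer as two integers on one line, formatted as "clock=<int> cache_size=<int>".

Op 1: tick 1 -> clock=1.
Op 2: tick 2 -> clock=3.
Op 3: tick 1 -> clock=4.
Op 4: insert a.com -> 10.0.0.2 (expiry=4+5=9). clock=4
Op 5: insert c.com -> 10.0.0.2 (expiry=4+6=10). clock=4
Op 6: tick 1 -> clock=5.
Op 7: insert b.com -> 10.0.0.2 (expiry=5+3=8). clock=5
Op 8: insert d.com -> 10.0.0.4 (expiry=5+6=11). clock=5
Op 9: tick 1 -> clock=6.
Op 10: insert b.com -> 10.0.0.4 (expiry=6+2=8). clock=6
Final clock = 6
Final cache (unexpired): {a.com,b.com,c.com,d.com} -> size=4

Answer: clock=6 cache_size=4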